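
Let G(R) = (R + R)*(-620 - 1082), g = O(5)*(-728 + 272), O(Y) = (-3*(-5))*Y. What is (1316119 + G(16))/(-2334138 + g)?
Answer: -74215/139314 ≈ -0.53272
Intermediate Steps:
O(Y) = 15*Y
g = -34200 (g = (15*5)*(-728 + 272) = 75*(-456) = -34200)
G(R) = -3404*R (G(R) = (2*R)*(-1702) = -3404*R)
(1316119 + G(16))/(-2334138 + g) = (1316119 - 3404*16)/(-2334138 - 34200) = (1316119 - 54464)/(-2368338) = 1261655*(-1/2368338) = -74215/139314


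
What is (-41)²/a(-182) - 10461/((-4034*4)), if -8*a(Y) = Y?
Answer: 109450415/1468376 ≈ 74.538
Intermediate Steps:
a(Y) = -Y/8
(-41)²/a(-182) - 10461/((-4034*4)) = (-41)²/((-⅛*(-182))) - 10461/((-4034*4)) = 1681/(91/4) - 10461/(-16136) = 1681*(4/91) - 10461*(-1/16136) = 6724/91 + 10461/16136 = 109450415/1468376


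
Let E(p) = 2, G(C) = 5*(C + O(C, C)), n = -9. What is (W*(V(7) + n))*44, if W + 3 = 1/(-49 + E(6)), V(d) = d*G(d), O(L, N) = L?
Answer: -3005288/47 ≈ -63942.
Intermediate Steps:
G(C) = 10*C (G(C) = 5*(C + C) = 5*(2*C) = 10*C)
V(d) = 10*d**2 (V(d) = d*(10*d) = 10*d**2)
W = -142/47 (W = -3 + 1/(-49 + 2) = -3 + 1/(-47) = -3 - 1/47 = -142/47 ≈ -3.0213)
(W*(V(7) + n))*44 = -142*(10*7**2 - 9)/47*44 = -142*(10*49 - 9)/47*44 = -142*(490 - 9)/47*44 = -142/47*481*44 = -68302/47*44 = -3005288/47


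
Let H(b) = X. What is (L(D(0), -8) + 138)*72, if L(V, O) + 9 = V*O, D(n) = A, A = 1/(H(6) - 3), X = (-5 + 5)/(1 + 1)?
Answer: 9480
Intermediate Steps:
X = 0 (X = 0/2 = 0*(1/2) = 0)
H(b) = 0
A = -1/3 (A = 1/(0 - 3) = 1/(-3) = -1/3 ≈ -0.33333)
D(n) = -1/3
L(V, O) = -9 + O*V (L(V, O) = -9 + V*O = -9 + O*V)
(L(D(0), -8) + 138)*72 = ((-9 - 8*(-1/3)) + 138)*72 = ((-9 + 8/3) + 138)*72 = (-19/3 + 138)*72 = (395/3)*72 = 9480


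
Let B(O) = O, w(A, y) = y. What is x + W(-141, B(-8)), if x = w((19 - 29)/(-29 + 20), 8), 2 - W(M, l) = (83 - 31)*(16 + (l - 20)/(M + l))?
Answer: -123934/149 ≈ -831.77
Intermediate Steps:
W(M, l) = -830 - 52*(-20 + l)/(M + l) (W(M, l) = 2 - (83 - 31)*(16 + (l - 20)/(M + l)) = 2 - 52*(16 + (-20 + l)/(M + l)) = 2 - (832 + 52*(-20 + l)/(M + l)) = 2 + (-832 - 52*(-20 + l)/(M + l)) = -830 - 52*(-20 + l)/(M + l))
x = 8
x + W(-141, B(-8)) = 8 + 2*(520 - 441*(-8) - 415*(-141))/(-141 - 8) = 8 + 2*(520 + 3528 + 58515)/(-149) = 8 + 2*(-1/149)*62563 = 8 - 125126/149 = -123934/149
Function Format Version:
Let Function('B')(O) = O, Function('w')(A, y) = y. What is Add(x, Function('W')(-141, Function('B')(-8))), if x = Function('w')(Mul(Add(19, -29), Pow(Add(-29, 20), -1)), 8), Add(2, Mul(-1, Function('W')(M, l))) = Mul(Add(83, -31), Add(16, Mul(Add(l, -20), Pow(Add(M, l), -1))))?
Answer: Rational(-123934, 149) ≈ -831.77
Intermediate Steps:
Function('W')(M, l) = Add(-830, Mul(-52, Pow(Add(M, l), -1), Add(-20, l))) (Function('W')(M, l) = Add(2, Mul(-1, Mul(Add(83, -31), Add(16, Mul(Add(l, -20), Pow(Add(M, l), -1)))))) = Add(2, Mul(-1, Mul(52, Add(16, Mul(Add(-20, l), Pow(Add(M, l), -1)))))) = Add(2, Mul(-1, Mul(52, Add(16, Mul(Pow(Add(M, l), -1), Add(-20, l)))))) = Add(2, Mul(-1, Add(832, Mul(52, Pow(Add(M, l), -1), Add(-20, l))))) = Add(2, Add(-832, Mul(-52, Pow(Add(M, l), -1), Add(-20, l)))) = Add(-830, Mul(-52, Pow(Add(M, l), -1), Add(-20, l))))
x = 8
Add(x, Function('W')(-141, Function('B')(-8))) = Add(8, Mul(2, Pow(Add(-141, -8), -1), Add(520, Mul(-441, -8), Mul(-415, -141)))) = Add(8, Mul(2, Pow(-149, -1), Add(520, 3528, 58515))) = Add(8, Mul(2, Rational(-1, 149), 62563)) = Add(8, Rational(-125126, 149)) = Rational(-123934, 149)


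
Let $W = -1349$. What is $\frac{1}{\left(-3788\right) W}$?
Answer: $\frac{1}{5110012} \approx 1.9569 \cdot 10^{-7}$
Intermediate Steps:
$\frac{1}{\left(-3788\right) W} = \frac{1}{\left(-3788\right) \left(-1349\right)} = \left(- \frac{1}{3788}\right) \left(- \frac{1}{1349}\right) = \frac{1}{5110012}$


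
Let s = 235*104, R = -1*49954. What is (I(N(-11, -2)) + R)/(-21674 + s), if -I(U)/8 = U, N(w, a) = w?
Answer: -8311/461 ≈ -18.028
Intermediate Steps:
R = -49954
I(U) = -8*U
s = 24440
(I(N(-11, -2)) + R)/(-21674 + s) = (-8*(-11) - 49954)/(-21674 + 24440) = (88 - 49954)/2766 = -49866*1/2766 = -8311/461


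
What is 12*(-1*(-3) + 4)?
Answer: 84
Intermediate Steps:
12*(-1*(-3) + 4) = 12*(3 + 4) = 12*7 = 84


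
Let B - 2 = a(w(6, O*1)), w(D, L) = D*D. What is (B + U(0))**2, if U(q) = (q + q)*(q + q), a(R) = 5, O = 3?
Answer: 49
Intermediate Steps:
w(D, L) = D**2
U(q) = 4*q**2 (U(q) = (2*q)*(2*q) = 4*q**2)
B = 7 (B = 2 + 5 = 7)
(B + U(0))**2 = (7 + 4*0**2)**2 = (7 + 4*0)**2 = (7 + 0)**2 = 7**2 = 49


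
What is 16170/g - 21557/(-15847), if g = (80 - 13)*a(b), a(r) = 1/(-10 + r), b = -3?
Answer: -3329753551/1061749 ≈ -3136.1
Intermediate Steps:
g = -67/13 (g = (80 - 13)/(-10 - 3) = 67/(-13) = 67*(-1/13) = -67/13 ≈ -5.1538)
16170/g - 21557/(-15847) = 16170/(-67/13) - 21557/(-15847) = 16170*(-13/67) - 21557*(-1/15847) = -210210/67 + 21557/15847 = -3329753551/1061749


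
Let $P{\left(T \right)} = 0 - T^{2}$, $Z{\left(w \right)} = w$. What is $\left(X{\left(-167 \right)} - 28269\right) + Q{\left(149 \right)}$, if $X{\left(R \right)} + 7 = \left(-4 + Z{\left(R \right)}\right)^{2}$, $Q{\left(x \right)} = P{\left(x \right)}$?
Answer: $-21236$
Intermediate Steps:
$P{\left(T \right)} = - T^{2}$
$Q{\left(x \right)} = - x^{2}$
$X{\left(R \right)} = -7 + \left(-4 + R\right)^{2}$
$\left(X{\left(-167 \right)} - 28269\right) + Q{\left(149 \right)} = \left(\left(-7 + \left(-4 - 167\right)^{2}\right) - 28269\right) - 149^{2} = \left(\left(-7 + \left(-171\right)^{2}\right) - 28269\right) - 22201 = \left(\left(-7 + 29241\right) - 28269\right) - 22201 = \left(29234 - 28269\right) - 22201 = 965 - 22201 = -21236$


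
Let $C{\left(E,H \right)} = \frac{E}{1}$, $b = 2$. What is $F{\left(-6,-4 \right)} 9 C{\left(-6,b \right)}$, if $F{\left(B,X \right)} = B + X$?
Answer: $540$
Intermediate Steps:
$C{\left(E,H \right)} = E$ ($C{\left(E,H \right)} = E 1 = E$)
$F{\left(-6,-4 \right)} 9 C{\left(-6,b \right)} = \left(-6 - 4\right) 9 \left(-6\right) = \left(-10\right) 9 \left(-6\right) = \left(-90\right) \left(-6\right) = 540$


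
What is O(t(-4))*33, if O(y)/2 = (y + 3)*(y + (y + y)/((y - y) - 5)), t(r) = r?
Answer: 792/5 ≈ 158.40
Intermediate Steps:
O(y) = 6*y*(3 + y)/5 (O(y) = 2*((y + 3)*(y + (y + y)/((y - y) - 5))) = 2*((3 + y)*(y + (2*y)/(0 - 5))) = 2*((3 + y)*(y + (2*y)/(-5))) = 2*((3 + y)*(y + (2*y)*(-1/5))) = 2*((3 + y)*(y - 2*y/5)) = 2*((3 + y)*(3*y/5)) = 2*(3*y*(3 + y)/5) = 6*y*(3 + y)/5)
O(t(-4))*33 = ((6/5)*(-4)*(3 - 4))*33 = ((6/5)*(-4)*(-1))*33 = (24/5)*33 = 792/5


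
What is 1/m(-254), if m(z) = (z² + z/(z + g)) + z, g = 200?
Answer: 27/1735201 ≈ 1.5560e-5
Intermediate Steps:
m(z) = z + z² + z/(200 + z) (m(z) = (z² + z/(z + 200)) + z = (z² + z/(200 + z)) + z = z + z² + z/(200 + z))
1/m(-254) = 1/(-254*(201 + (-254)² + 201*(-254))/(200 - 254)) = 1/(-254*(201 + 64516 - 51054)/(-54)) = 1/(-254*(-1/54)*13663) = 1/(1735201/27) = 27/1735201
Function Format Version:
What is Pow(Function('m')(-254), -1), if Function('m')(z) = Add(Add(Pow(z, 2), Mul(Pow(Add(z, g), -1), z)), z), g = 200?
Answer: Rational(27, 1735201) ≈ 1.5560e-5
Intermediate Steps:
Function('m')(z) = Add(z, Pow(z, 2), Mul(z, Pow(Add(200, z), -1))) (Function('m')(z) = Add(Add(Pow(z, 2), Mul(Pow(Add(z, 200), -1), z)), z) = Add(Add(Pow(z, 2), Mul(Pow(Add(200, z), -1), z)), z) = Add(Add(Pow(z, 2), Mul(z, Pow(Add(200, z), -1))), z) = Add(z, Pow(z, 2), Mul(z, Pow(Add(200, z), -1))))
Pow(Function('m')(-254), -1) = Pow(Mul(-254, Pow(Add(200, -254), -1), Add(201, Pow(-254, 2), Mul(201, -254))), -1) = Pow(Mul(-254, Pow(-54, -1), Add(201, 64516, -51054)), -1) = Pow(Mul(-254, Rational(-1, 54), 13663), -1) = Pow(Rational(1735201, 27), -1) = Rational(27, 1735201)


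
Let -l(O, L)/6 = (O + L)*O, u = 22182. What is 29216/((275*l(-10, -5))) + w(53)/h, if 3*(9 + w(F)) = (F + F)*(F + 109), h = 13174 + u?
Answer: 8670491/198877500 ≈ 0.043597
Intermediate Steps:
h = 35356 (h = 13174 + 22182 = 35356)
l(O, L) = -6*O*(L + O) (l(O, L) = -6*(O + L)*O = -6*(L + O)*O = -6*O*(L + O))
w(F) = -9 + 2*F*(109 + F)/3 (w(F) = -9 + ((F + F)*(F + 109))/3 = -9 + ((2*F)*(109 + F))/3 = -9 + (2*F*(109 + F))/3 = -9 + 2*F*(109 + F)/3)
29216/((275*l(-10, -5))) + w(53)/h = 29216/((275*(-6*(-10)*(-5 - 10)))) + (-9 + (⅔)*53² + (218/3)*53)/35356 = 29216/((275*(-6*(-10)*(-15)))) + (-9 + (⅔)*2809 + 11554/3)*(1/35356) = 29216/((275*(-900))) + (-9 + 5618/3 + 11554/3)*(1/35356) = 29216/(-247500) + 5715*(1/35356) = 29216*(-1/247500) + 5715/35356 = -664/5625 + 5715/35356 = 8670491/198877500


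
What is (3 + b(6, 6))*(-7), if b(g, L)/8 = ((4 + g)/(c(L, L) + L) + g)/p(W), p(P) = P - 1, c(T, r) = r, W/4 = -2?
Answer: 581/27 ≈ 21.519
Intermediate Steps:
W = -8 (W = 4*(-2) = -8)
p(P) = -1 + P
b(g, L) = -8*g/9 - 4*(4 + g)/(9*L) (b(g, L) = 8*(((4 + g)/(L + L) + g)/(-1 - 8)) = 8*(((4 + g)/((2*L)) + g)/(-9)) = 8*(((4 + g)*(1/(2*L)) + g)*(-1/9)) = 8*(((4 + g)/(2*L) + g)*(-1/9)) = 8*((g + (4 + g)/(2*L))*(-1/9)) = 8*(-g/9 - (4 + g)/(18*L)) = -8*g/9 - 4*(4 + g)/(9*L))
(3 + b(6, 6))*(-7) = (3 + (4/9)*(-4 - 1*6 - 2*6*6)/6)*(-7) = (3 + (4/9)*(1/6)*(-4 - 6 - 72))*(-7) = (3 + (4/9)*(1/6)*(-82))*(-7) = (3 - 164/27)*(-7) = -83/27*(-7) = 581/27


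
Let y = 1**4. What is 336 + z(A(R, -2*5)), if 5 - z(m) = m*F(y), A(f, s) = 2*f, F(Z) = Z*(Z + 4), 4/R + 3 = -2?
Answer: 349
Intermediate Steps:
R = -4/5 (R = 4/(-3 - 2) = 4/(-5) = 4*(-1/5) = -4/5 ≈ -0.80000)
y = 1
F(Z) = Z*(4 + Z)
z(m) = 5 - 5*m (z(m) = 5 - m*1*(4 + 1) = 5 - m*1*5 = 5 - m*5 = 5 - 5*m)
336 + z(A(R, -2*5)) = 336 + (5 - 10*(-4)/5) = 336 + (5 - 5*(-8/5)) = 336 + (5 + 8) = 336 + 13 = 349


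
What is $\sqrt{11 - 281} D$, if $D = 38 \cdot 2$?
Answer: $228 i \sqrt{30} \approx 1248.8 i$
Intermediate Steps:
$D = 76$
$\sqrt{11 - 281} D = \sqrt{11 - 281} \cdot 76 = \sqrt{-270} \cdot 76 = 3 i \sqrt{30} \cdot 76 = 228 i \sqrt{30}$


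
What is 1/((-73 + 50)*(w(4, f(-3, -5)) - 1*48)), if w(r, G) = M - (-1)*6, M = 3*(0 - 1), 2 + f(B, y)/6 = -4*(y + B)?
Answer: 1/1035 ≈ 0.00096618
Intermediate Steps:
f(B, y) = -12 - 24*B - 24*y (f(B, y) = -12 + 6*(-4*(y + B)) = -12 + 6*(-4*(B + y)) = -12 + 6*(-4*B - 4*y) = -12 + (-24*B - 24*y) = -12 - 24*B - 24*y)
M = -3 (M = 3*(-1) = -3)
w(r, G) = 3 (w(r, G) = -3 - (-1)*6 = -3 - 1*(-6) = -3 + 6 = 3)
1/((-73 + 50)*(w(4, f(-3, -5)) - 1*48)) = 1/((-73 + 50)*(3 - 1*48)) = 1/(-23*(3 - 48)) = 1/(-23*(-45)) = 1/1035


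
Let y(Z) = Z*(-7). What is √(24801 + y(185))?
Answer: √23506 ≈ 153.32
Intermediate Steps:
y(Z) = -7*Z
√(24801 + y(185)) = √(24801 - 7*185) = √(24801 - 1295) = √23506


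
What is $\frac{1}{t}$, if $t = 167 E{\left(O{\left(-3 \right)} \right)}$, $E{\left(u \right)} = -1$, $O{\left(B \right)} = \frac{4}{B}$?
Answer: $- \frac{1}{167} \approx -0.005988$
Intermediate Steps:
$t = -167$ ($t = 167 \left(-1\right) = -167$)
$\frac{1}{t} = \frac{1}{-167} = - \frac{1}{167}$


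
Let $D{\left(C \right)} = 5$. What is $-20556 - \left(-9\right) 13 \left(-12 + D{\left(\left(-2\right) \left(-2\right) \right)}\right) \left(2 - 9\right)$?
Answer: $-14823$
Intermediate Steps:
$-20556 - \left(-9\right) 13 \left(-12 + D{\left(\left(-2\right) \left(-2\right) \right)}\right) \left(2 - 9\right) = -20556 - \left(-9\right) 13 \left(-12 + 5\right) \left(2 - 9\right) = -20556 - - 117 \left(\left(-7\right) \left(-7\right)\right) = -20556 - \left(-117\right) 49 = -20556 - -5733 = -20556 + 5733 = -14823$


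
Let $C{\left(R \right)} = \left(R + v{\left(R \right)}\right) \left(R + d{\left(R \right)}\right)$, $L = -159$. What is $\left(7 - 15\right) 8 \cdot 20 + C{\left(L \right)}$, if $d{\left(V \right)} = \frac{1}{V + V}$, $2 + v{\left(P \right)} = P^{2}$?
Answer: $- \frac{635274800}{159} \approx -3.9954 \cdot 10^{6}$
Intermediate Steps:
$v{\left(P \right)} = -2 + P^{2}$
$d{\left(V \right)} = \frac{1}{2 V}$
$C{\left(R \right)} = \left(R + \frac{1}{2 R}\right) \left(-2 + R + R^{2}\right)$ ($C{\left(R \right)} = \left(R + \left(-2 + R^{2}\right)\right) \left(R + \frac{1}{2 R}\right) = \left(-2 + R + R^{2}\right) \left(R + \frac{1}{2 R}\right) = \left(R + \frac{1}{2 R}\right) \left(-2 + R + R^{2}\right)$)
$\left(7 - 15\right) 8 \cdot 20 + C{\left(L \right)} = \left(7 - 15\right) 8 \cdot 20 + \left(\frac{1}{2} + \left(-159\right)^{2} + \left(-159\right)^{3} - \frac{1}{-159} - - \frac{477}{2}\right) = \left(-8\right) 8 \cdot 20 + \left(\frac{1}{2} + 25281 - 4019679 - - \frac{1}{159} + \frac{477}{2}\right) = \left(-64\right) 20 + \left(\frac{1}{2} + 25281 - 4019679 + \frac{1}{159} + \frac{477}{2}\right) = -1280 - \frac{635071280}{159} = - \frac{635274800}{159}$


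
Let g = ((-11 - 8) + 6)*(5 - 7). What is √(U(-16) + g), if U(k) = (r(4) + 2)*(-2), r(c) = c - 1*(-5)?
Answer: 2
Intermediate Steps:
r(c) = 5 + c (r(c) = c + 5 = 5 + c)
U(k) = -22 (U(k) = ((5 + 4) + 2)*(-2) = (9 + 2)*(-2) = 11*(-2) = -22)
g = 26 (g = (-19 + 6)*(-2) = -13*(-2) = 26)
√(U(-16) + g) = √(-22 + 26) = √4 = 2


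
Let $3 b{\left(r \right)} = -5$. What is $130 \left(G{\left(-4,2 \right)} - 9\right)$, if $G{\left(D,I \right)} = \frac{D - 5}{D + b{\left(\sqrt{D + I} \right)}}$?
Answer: $- \frac{16380}{17} \approx -963.53$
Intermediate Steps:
$b{\left(r \right)} = - \frac{5}{3}$ ($b{\left(r \right)} = \frac{1}{3} \left(-5\right) = - \frac{5}{3}$)
$G{\left(D,I \right)} = \frac{-5 + D}{- \frac{5}{3} + D}$ ($G{\left(D,I \right)} = \frac{D - 5}{D - \frac{5}{3}} = \frac{-5 + D}{- \frac{5}{3} + D}$)
$130 \left(G{\left(-4,2 \right)} - 9\right) = 130 \left(\frac{3 \left(-5 - 4\right)}{-5 + 3 \left(-4\right)} - 9\right) = 130 \left(3 \frac{1}{-5 - 12} \left(-9\right) - 9\right) = 130 \left(3 \frac{1}{-17} \left(-9\right) - 9\right) = 130 \left(3 \left(- \frac{1}{17}\right) \left(-9\right) - 9\right) = 130 \left(\frac{27}{17} - 9\right) = 130 \left(- \frac{126}{17}\right) = - \frac{16380}{17}$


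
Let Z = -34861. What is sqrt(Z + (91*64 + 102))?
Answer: 3*I*sqrt(3215) ≈ 170.1*I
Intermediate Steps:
sqrt(Z + (91*64 + 102)) = sqrt(-34861 + (91*64 + 102)) = sqrt(-34861 + (5824 + 102)) = sqrt(-34861 + 5926) = sqrt(-28935) = 3*I*sqrt(3215)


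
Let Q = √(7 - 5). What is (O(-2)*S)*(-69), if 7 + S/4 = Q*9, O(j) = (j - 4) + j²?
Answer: -3864 + 4968*√2 ≈ 3161.8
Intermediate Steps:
Q = √2 ≈ 1.4142
O(j) = -4 + j + j² (O(j) = (-4 + j) + j² = -4 + j + j²)
S = -28 + 36*√2 (S = -28 + 4*(√2*9) = -28 + 4*(9*√2) = -28 + 36*√2 ≈ 22.912)
(O(-2)*S)*(-69) = ((-4 - 2 + (-2)²)*(-28 + 36*√2))*(-69) = ((-4 - 2 + 4)*(-28 + 36*√2))*(-69) = -2*(-28 + 36*√2)*(-69) = (56 - 72*√2)*(-69) = -3864 + 4968*√2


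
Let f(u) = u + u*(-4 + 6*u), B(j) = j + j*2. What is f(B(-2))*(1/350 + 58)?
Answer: 2375217/175 ≈ 13573.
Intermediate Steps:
B(j) = 3*j (B(j) = j + 2*j = 3*j)
f(B(-2))*(1/350 + 58) = (3*(3*(-2))*(-1 + 2*(3*(-2))))*(1/350 + 58) = (3*(-6)*(-1 + 2*(-6)))*(1/350 + 58) = (3*(-6)*(-1 - 12))*(20301/350) = (3*(-6)*(-13))*(20301/350) = 234*(20301/350) = 2375217/175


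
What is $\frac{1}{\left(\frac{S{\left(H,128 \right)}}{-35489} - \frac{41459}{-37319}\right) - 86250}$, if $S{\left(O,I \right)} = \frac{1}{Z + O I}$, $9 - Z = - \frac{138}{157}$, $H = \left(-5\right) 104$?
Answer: $- \frac{13837966086730679}{1193509201893455268248} \approx -1.1594 \cdot 10^{-5}$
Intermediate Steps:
$H = -520$
$Z = \frac{1551}{157}$ ($Z = 9 - - \frac{138}{157} = 9 + \frac{138}{157} = \frac{1551}{157} \approx 9.879$)
$S{\left(O,I \right)} = \frac{1}{\frac{1551}{157} + I O}$ ($S{\left(O,I \right)} = \frac{1}{\frac{1551}{157} + O I} = \frac{1}{\frac{1551}{157} + I O}$)
$\frac{1}{\left(\frac{S{\left(H,128 \right)}}{-35489} - \frac{41459}{-37319}\right) - 86250} = \frac{1}{\left(\frac{157 \frac{1}{1551 + 157 \cdot 128 \left(-520\right)}}{-35489} - \frac{41459}{-37319}\right) - 86250} = \frac{1}{\left(\frac{157}{1551 - 10449920} \left(- \frac{1}{35489}\right) - - \frac{41459}{37319}\right) - 86250} = \frac{1}{\left(\frac{157}{-10448369} \left(- \frac{1}{35489}\right) + \frac{41459}{37319}\right) - 86250} = \frac{1}{\left(157 \left(- \frac{1}{10448369}\right) \left(- \frac{1}{35489}\right) + \frac{41459}{37319}\right) - 86250} = \frac{1}{\left(\left(- \frac{157}{10448369}\right) \left(- \frac{1}{35489}\right) + \frac{41459}{37319}\right) - 86250} = \frac{1}{\left(\frac{157}{370802167441} + \frac{41459}{37319}\right) - 86250} = \frac{1}{\frac{15373087065795502}{13837966086730679} - 86250} = \frac{1}{- \frac{1193509201893455268248}{13837966086730679}} = - \frac{13837966086730679}{1193509201893455268248}$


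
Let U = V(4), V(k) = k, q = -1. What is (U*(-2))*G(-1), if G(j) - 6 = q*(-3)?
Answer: -72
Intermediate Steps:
U = 4
G(j) = 9 (G(j) = 6 - 1*(-3) = 6 + 3 = 9)
(U*(-2))*G(-1) = (4*(-2))*9 = -8*9 = -72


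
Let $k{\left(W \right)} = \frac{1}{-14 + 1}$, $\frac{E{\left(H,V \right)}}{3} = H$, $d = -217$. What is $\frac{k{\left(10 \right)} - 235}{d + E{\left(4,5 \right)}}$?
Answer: $\frac{3056}{2665} \approx 1.1467$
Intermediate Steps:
$E{\left(H,V \right)} = 3 H$
$k{\left(W \right)} = - \frac{1}{13}$ ($k{\left(W \right)} = \frac{1}{-13} = - \frac{1}{13}$)
$\frac{k{\left(10 \right)} - 235}{d + E{\left(4,5 \right)}} = \frac{- \frac{1}{13} - 235}{-217 + 3 \cdot 4} = - \frac{3056}{13 \left(-217 + 12\right)} = - \frac{3056}{13 \left(-205\right)} = \left(- \frac{3056}{13}\right) \left(- \frac{1}{205}\right) = \frac{3056}{2665}$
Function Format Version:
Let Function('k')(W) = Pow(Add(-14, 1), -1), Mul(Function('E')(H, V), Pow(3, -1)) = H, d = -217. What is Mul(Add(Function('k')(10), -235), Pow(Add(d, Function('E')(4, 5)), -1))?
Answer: Rational(3056, 2665) ≈ 1.1467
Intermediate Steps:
Function('E')(H, V) = Mul(3, H)
Function('k')(W) = Rational(-1, 13) (Function('k')(W) = Pow(-13, -1) = Rational(-1, 13))
Mul(Add(Function('k')(10), -235), Pow(Add(d, Function('E')(4, 5)), -1)) = Mul(Add(Rational(-1, 13), -235), Pow(Add(-217, Mul(3, 4)), -1)) = Mul(Rational(-3056, 13), Pow(Add(-217, 12), -1)) = Mul(Rational(-3056, 13), Pow(-205, -1)) = Mul(Rational(-3056, 13), Rational(-1, 205)) = Rational(3056, 2665)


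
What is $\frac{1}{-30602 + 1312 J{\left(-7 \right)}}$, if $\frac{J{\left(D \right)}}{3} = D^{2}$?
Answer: $\frac{1}{162262} \approx 6.1629 \cdot 10^{-6}$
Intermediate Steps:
$J{\left(D \right)} = 3 D^{2}$
$\frac{1}{-30602 + 1312 J{\left(-7 \right)}} = \frac{1}{-30602 + 1312 \cdot 3 \left(-7\right)^{2}} = \frac{1}{-30602 + 1312 \cdot 3 \cdot 49} = \frac{1}{-30602 + 1312 \cdot 147} = \frac{1}{-30602 + 192864} = \frac{1}{162262}$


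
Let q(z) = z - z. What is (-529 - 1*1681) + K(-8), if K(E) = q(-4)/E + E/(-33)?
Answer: -72922/33 ≈ -2209.8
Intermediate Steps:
q(z) = 0
K(E) = -E/33 (K(E) = 0/E + E/(-33) = 0 + E*(-1/33) = 0 - E/33 = -E/33)
(-529 - 1*1681) + K(-8) = (-529 - 1*1681) - 1/33*(-8) = (-529 - 1681) + 8/33 = -2210 + 8/33 = -72922/33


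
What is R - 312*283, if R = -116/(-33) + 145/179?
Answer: -521538923/5907 ≈ -88292.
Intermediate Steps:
R = 25549/5907 (R = -116*(-1/33) + 145*(1/179) = 116/33 + 145/179 = 25549/5907 ≈ 4.3252)
R - 312*283 = 25549/5907 - 312*283 = 25549/5907 - 88296 = -521538923/5907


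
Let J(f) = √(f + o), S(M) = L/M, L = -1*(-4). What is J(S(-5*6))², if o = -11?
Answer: -167/15 ≈ -11.133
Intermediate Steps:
L = 4
S(M) = 4/M
J(f) = √(-11 + f) (J(f) = √(f - 11) = √(-11 + f))
J(S(-5*6))² = (√(-11 + 4/((-5*6))))² = (√(-11 + 4/(-30)))² = (√(-11 + 4*(-1/30)))² = (√(-11 - 2/15))² = (√(-167/15))² = (I*√2505/15)² = -167/15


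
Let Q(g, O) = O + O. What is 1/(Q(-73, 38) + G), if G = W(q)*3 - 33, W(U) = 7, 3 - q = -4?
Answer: 1/64 ≈ 0.015625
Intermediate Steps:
q = 7 (q = 3 - 1*(-4) = 3 + 4 = 7)
Q(g, O) = 2*O
G = -12 (G = 7*3 - 33 = 21 - 33 = -12)
1/(Q(-73, 38) + G) = 1/(2*38 - 12) = 1/(76 - 12) = 1/64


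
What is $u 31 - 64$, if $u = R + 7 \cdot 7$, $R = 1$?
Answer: $1486$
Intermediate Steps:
$u = 50$ ($u = 1 + 7 \cdot 7 = 1 + 49 = 50$)
$u 31 - 64 = 50 \cdot 31 - 64 = 1550 - 64 = 1486$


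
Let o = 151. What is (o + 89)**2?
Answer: 57600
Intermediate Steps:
(o + 89)**2 = (151 + 89)**2 = 240**2 = 57600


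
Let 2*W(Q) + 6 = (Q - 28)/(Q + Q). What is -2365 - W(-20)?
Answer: -11813/5 ≈ -2362.6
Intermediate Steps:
W(Q) = -3 + (-28 + Q)/(4*Q) (W(Q) = -3 + ((Q - 28)/(Q + Q))/2 = -3 + ((-28 + Q)/((2*Q)))/2 = -3 + ((-28 + Q)*(1/(2*Q)))/2 = -3 + ((-28 + Q)/(2*Q))/2 = -3 + (-28 + Q)/(4*Q))
-2365 - W(-20) = -2365 - (-11/4 - 7/(-20)) = -2365 - (-11/4 - 7*(-1/20)) = -2365 - (-11/4 + 7/20) = -2365 - 1*(-12/5) = -2365 + 12/5 = -11813/5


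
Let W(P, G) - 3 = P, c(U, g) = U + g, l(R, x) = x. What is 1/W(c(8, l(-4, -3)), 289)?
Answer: ⅛ ≈ 0.12500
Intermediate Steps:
W(P, G) = 3 + P
1/W(c(8, l(-4, -3)), 289) = 1/(3 + (8 - 3)) = 1/(3 + 5) = 1/8 = ⅛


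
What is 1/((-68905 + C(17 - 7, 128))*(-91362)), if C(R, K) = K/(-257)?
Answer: 257/1617903437106 ≈ 1.5885e-10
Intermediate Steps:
C(R, K) = -K/257 (C(R, K) = K*(-1/257) = -K/257)
1/((-68905 + C(17 - 7, 128))*(-91362)) = 1/(-68905 - 1/257*128*(-91362)) = -1/91362/(-68905 - 128/257) = -1/91362/(-17708713/257) = -257/17708713*(-1/91362) = 257/1617903437106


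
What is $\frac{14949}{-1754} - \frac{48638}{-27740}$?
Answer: $- \frac{41171776}{6081995} \approx -6.7695$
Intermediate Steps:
$\frac{14949}{-1754} - \frac{48638}{-27740} = 14949 \left(- \frac{1}{1754}\right) - - \frac{24319}{13870} = - \frac{14949}{1754} + \frac{24319}{13870} = - \frac{41171776}{6081995}$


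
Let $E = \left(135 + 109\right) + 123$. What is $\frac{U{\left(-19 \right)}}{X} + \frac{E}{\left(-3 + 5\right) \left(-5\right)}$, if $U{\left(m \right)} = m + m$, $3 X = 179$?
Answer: $- \frac{66833}{1790} \approx -37.337$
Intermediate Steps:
$X = \frac{179}{3}$ ($X = \frac{1}{3} \cdot 179 = \frac{179}{3} \approx 59.667$)
$E = 367$ ($E = 244 + 123 = 367$)
$U{\left(m \right)} = 2 m$
$\frac{U{\left(-19 \right)}}{X} + \frac{E}{\left(-3 + 5\right) \left(-5\right)} = \frac{2 \left(-19\right)}{\frac{179}{3}} + \frac{367}{\left(-3 + 5\right) \left(-5\right)} = \left(-38\right) \frac{3}{179} + \frac{367}{2 \left(-5\right)} = - \frac{114}{179} + \frac{367}{-10} = - \frac{114}{179} + 367 \left(- \frac{1}{10}\right) = - \frac{114}{179} - \frac{367}{10} = - \frac{66833}{1790}$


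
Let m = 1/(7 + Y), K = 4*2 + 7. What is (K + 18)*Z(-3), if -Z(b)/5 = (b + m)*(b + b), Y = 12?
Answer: -55440/19 ≈ -2917.9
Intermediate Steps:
K = 15 (K = 8 + 7 = 15)
m = 1/19 (m = 1/(7 + 12) = 1/19 ≈ 0.052632)
Z(b) = -10*b*(1/19 + b) (Z(b) = -5*(b + 1/19)*(b + b) = -5*(1/19 + b)*2*b = -10*b*(1/19 + b))
(K + 18)*Z(-3) = (15 + 18)*(-10/19*(-3)*(1 + 19*(-3))) = 33*(-10/19*(-3)*(1 - 57)) = 33*(-10/19*(-3)*(-56)) = 33*(-1680/19) = -55440/19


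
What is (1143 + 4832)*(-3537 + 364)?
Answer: -18958675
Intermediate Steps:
(1143 + 4832)*(-3537 + 364) = 5975*(-3173) = -18958675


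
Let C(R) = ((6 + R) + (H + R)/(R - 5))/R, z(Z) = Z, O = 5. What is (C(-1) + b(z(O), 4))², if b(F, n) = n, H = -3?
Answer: 25/9 ≈ 2.7778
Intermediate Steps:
C(R) = (6 + R + (-3 + R)/(-5 + R))/R (C(R) = ((6 + R) + (-3 + R)/(R - 5))/R = ((6 + R) + (-3 + R)/(-5 + R))/R = (6 + R + (-3 + R)/(-5 + R))/R)
(C(-1) + b(z(O), 4))² = ((-33 + (-1)² + 2*(-1))/((-1)*(-5 - 1)) + 4)² = (-1*(-33 + 1 - 2)/(-6) + 4)² = (-1*(-⅙)*(-34) + 4)² = (-17/3 + 4)² = (-5/3)² = 25/9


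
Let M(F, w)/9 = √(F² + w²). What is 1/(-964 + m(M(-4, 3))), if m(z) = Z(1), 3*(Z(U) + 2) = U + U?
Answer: -3/2896 ≈ -0.0010359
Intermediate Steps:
Z(U) = -2 + 2*U/3 (Z(U) = -2 + (U + U)/3 = -2 + (2*U)/3 = -2 + 2*U/3)
M(F, w) = 9*√(F² + w²)
m(z) = -4/3 (m(z) = -2 + (⅔)*1 = -2 + ⅔ = -4/3)
1/(-964 + m(M(-4, 3))) = 1/(-964 - 4/3) = 1/(-2896/3) = -3/2896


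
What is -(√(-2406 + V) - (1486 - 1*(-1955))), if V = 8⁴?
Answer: 3441 - 13*√10 ≈ 3399.9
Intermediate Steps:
V = 4096
-(√(-2406 + V) - (1486 - 1*(-1955))) = -(√(-2406 + 4096) - (1486 - 1*(-1955))) = -(√1690 - (1486 + 1955)) = -(13*√10 - 1*3441) = -(13*√10 - 3441) = -(-3441 + 13*√10) = 3441 - 13*√10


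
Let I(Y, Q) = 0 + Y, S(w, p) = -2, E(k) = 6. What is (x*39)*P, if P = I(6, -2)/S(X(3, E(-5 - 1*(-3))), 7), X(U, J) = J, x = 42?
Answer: -4914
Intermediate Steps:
I(Y, Q) = Y
P = -3 (P = 6/(-2) = 6*(-½) = -3)
(x*39)*P = (42*39)*(-3) = 1638*(-3) = -4914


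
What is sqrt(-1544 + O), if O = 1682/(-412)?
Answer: I*sqrt(65694430)/206 ≈ 39.346*I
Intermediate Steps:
O = -841/206 (O = 1682*(-1/412) = -841/206 ≈ -4.0825)
sqrt(-1544 + O) = sqrt(-1544 - 841/206) = sqrt(-318905/206) = I*sqrt(65694430)/206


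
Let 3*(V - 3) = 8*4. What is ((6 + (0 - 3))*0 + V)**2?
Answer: 1681/9 ≈ 186.78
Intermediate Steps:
V = 41/3 (V = 3 + (8*4)/3 = 3 + (1/3)*32 = 3 + 32/3 = 41/3 ≈ 13.667)
((6 + (0 - 3))*0 + V)**2 = ((6 + (0 - 3))*0 + 41/3)**2 = ((6 - 3)*0 + 41/3)**2 = (3*0 + 41/3)**2 = (0 + 41/3)**2 = (41/3)**2 = 1681/9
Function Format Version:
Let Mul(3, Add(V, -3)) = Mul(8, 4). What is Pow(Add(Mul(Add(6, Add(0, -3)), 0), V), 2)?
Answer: Rational(1681, 9) ≈ 186.78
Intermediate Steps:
V = Rational(41, 3) (V = Add(3, Mul(Rational(1, 3), Mul(8, 4))) = Add(3, Mul(Rational(1, 3), 32)) = Add(3, Rational(32, 3)) = Rational(41, 3) ≈ 13.667)
Pow(Add(Mul(Add(6, Add(0, -3)), 0), V), 2) = Pow(Add(Mul(Add(6, Add(0, -3)), 0), Rational(41, 3)), 2) = Pow(Add(Mul(Add(6, -3), 0), Rational(41, 3)), 2) = Pow(Add(Mul(3, 0), Rational(41, 3)), 2) = Pow(Add(0, Rational(41, 3)), 2) = Pow(Rational(41, 3), 2) = Rational(1681, 9)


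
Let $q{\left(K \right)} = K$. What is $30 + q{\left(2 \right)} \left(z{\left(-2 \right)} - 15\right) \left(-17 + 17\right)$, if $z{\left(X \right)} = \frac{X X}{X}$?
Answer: $30$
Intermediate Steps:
$z{\left(X \right)} = X$ ($z{\left(X \right)} = \frac{X^{2}}{X} = X$)
$30 + q{\left(2 \right)} \left(z{\left(-2 \right)} - 15\right) \left(-17 + 17\right) = 30 + 2 \left(-2 - 15\right) \left(-17 + 17\right) = 30 + 2 \left(\left(-17\right) 0\right) = 30 + 2 \cdot 0 = 30 + 0 = 30$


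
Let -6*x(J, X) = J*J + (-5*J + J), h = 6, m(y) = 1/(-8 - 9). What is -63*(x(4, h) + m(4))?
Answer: 63/17 ≈ 3.7059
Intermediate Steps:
m(y) = -1/17 (m(y) = 1/(-17) = -1/17)
x(J, X) = -J**2/6 + 2*J/3 (x(J, X) = -(J*J + (-5*J + J))/6 = -(J**2 - 4*J)/6 = -J**2/6 + 2*J/3)
-63*(x(4, h) + m(4)) = -63*((1/6)*4*(4 - 1*4) - 1/17) = -63*((1/6)*4*(4 - 4) - 1/17) = -63*((1/6)*4*0 - 1/17) = -63*(0 - 1/17) = -63*(-1/17) = 63/17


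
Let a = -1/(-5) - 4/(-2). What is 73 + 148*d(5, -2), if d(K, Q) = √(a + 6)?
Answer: 73 + 148*√205/5 ≈ 496.81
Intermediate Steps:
a = 11/5 (a = -1*(-⅕) - 4*(-½) = ⅕ + 2 = 11/5 ≈ 2.2000)
d(K, Q) = √205/5 (d(K, Q) = √(11/5 + 6) = √(41/5) = √205/5)
73 + 148*d(5, -2) = 73 + 148*(√205/5) = 73 + 148*√205/5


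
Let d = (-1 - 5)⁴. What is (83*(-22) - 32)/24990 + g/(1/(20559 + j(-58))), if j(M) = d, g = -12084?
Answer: -3299877271829/12495 ≈ -2.6410e+8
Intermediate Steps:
d = 1296 (d = (-6)⁴ = 1296)
j(M) = 1296
(83*(-22) - 32)/24990 + g/(1/(20559 + j(-58))) = (83*(-22) - 32)/24990 - 12084/(1/(20559 + 1296)) = (-1826 - 32)*(1/24990) - 12084/(1/21855) = -1858*1/24990 - 12084/1/21855 = -929/12495 - 12084*21855 = -929/12495 - 264095820 = -3299877271829/12495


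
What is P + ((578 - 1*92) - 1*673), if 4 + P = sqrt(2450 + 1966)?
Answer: -191 + 8*sqrt(69) ≈ -124.55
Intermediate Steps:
P = -4 + 8*sqrt(69) (P = -4 + sqrt(2450 + 1966) = -4 + sqrt(4416) = -4 + 8*sqrt(69) ≈ 62.453)
P + ((578 - 1*92) - 1*673) = (-4 + 8*sqrt(69)) + ((578 - 1*92) - 1*673) = (-4 + 8*sqrt(69)) + ((578 - 92) - 673) = (-4 + 8*sqrt(69)) + (486 - 673) = (-4 + 8*sqrt(69)) - 187 = -191 + 8*sqrt(69)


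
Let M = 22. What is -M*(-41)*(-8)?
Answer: -7216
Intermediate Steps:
-M*(-41)*(-8) = -22*(-41)*(-8) = -(-902)*(-8) = -1*7216 = -7216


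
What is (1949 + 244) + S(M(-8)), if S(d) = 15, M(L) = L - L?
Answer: 2208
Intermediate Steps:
M(L) = 0
(1949 + 244) + S(M(-8)) = (1949 + 244) + 15 = 2193 + 15 = 2208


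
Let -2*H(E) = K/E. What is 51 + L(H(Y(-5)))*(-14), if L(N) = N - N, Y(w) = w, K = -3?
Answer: 51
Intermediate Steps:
H(E) = 3/(2*E) (H(E) = -(-3)/(2*E) = 3/(2*E))
L(N) = 0
51 + L(H(Y(-5)))*(-14) = 51 + 0*(-14) = 51 + 0 = 51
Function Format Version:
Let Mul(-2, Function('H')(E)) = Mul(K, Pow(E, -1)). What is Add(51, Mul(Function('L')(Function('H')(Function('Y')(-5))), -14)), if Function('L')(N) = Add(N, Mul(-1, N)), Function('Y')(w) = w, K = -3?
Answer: 51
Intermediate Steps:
Function('H')(E) = Mul(Rational(3, 2), Pow(E, -1)) (Function('H')(E) = Mul(Rational(-1, 2), Mul(-3, Pow(E, -1))) = Mul(Rational(3, 2), Pow(E, -1)))
Function('L')(N) = 0
Add(51, Mul(Function('L')(Function('H')(Function('Y')(-5))), -14)) = Add(51, Mul(0, -14)) = Add(51, 0) = 51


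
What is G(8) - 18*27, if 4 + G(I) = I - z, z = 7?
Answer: -489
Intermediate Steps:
G(I) = -11 + I (G(I) = -4 + (I - 1*7) = -4 + (I - 7) = -4 + (-7 + I) = -11 + I)
G(8) - 18*27 = (-11 + 8) - 18*27 = -3 - 486 = -489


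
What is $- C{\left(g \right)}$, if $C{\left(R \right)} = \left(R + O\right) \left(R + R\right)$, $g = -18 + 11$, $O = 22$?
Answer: $210$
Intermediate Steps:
$g = -7$
$C{\left(R \right)} = 2 R \left(22 + R\right)$ ($C{\left(R \right)} = \left(R + 22\right) \left(R + R\right) = \left(22 + R\right) 2 R = 2 R \left(22 + R\right)$)
$- C{\left(g \right)} = - 2 \left(-7\right) \left(22 - 7\right) = - 2 \left(-7\right) 15 = \left(-1\right) \left(-210\right) = 210$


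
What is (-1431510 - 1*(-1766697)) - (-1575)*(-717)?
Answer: -794088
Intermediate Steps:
(-1431510 - 1*(-1766697)) - (-1575)*(-717) = (-1431510 + 1766697) - 1*1129275 = 335187 - 1129275 = -794088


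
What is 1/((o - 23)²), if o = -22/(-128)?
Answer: 4096/2134521 ≈ 0.0019189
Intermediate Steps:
o = 11/64 (o = -22*(-1/128) = 11/64 ≈ 0.17188)
1/((o - 23)²) = 1/((11/64 - 23)²) = 1/((-1461/64)²) = 1/(2134521/4096) = 4096/2134521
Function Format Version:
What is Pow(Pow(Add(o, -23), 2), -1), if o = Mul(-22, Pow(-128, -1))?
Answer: Rational(4096, 2134521) ≈ 0.0019189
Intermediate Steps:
o = Rational(11, 64) (o = Mul(-22, Rational(-1, 128)) = Rational(11, 64) ≈ 0.17188)
Pow(Pow(Add(o, -23), 2), -1) = Pow(Pow(Add(Rational(11, 64), -23), 2), -1) = Pow(Pow(Rational(-1461, 64), 2), -1) = Pow(Rational(2134521, 4096), -1) = Rational(4096, 2134521)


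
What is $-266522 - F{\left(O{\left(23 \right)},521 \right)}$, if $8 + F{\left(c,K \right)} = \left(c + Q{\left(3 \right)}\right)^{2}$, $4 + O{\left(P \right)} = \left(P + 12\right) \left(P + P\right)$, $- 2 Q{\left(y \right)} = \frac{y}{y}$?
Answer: $- \frac{11376577}{4} \approx -2.8441 \cdot 10^{6}$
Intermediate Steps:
$Q{\left(y \right)} = - \frac{1}{2}$ ($Q{\left(y \right)} = - \frac{y \frac{1}{y}}{2} = \left(- \frac{1}{2}\right) 1 = - \frac{1}{2}$)
$O{\left(P \right)} = -4 + 2 P \left(12 + P\right)$ ($O{\left(P \right)} = -4 + \left(P + 12\right) \left(P + P\right) = -4 + \left(12 + P\right) 2 P = -4 + 2 P \left(12 + P\right)$)
$F{\left(c,K \right)} = -8 + \left(- \frac{1}{2} + c\right)^{2}$ ($F{\left(c,K \right)} = -8 + \left(c - \frac{1}{2}\right)^{2} = -8 + \left(- \frac{1}{2} + c\right)^{2}$)
$-266522 - F{\left(O{\left(23 \right)},521 \right)} = -266522 - \left(- \frac{31}{4} + \left(-4 + 2 \cdot 23^{2} + 24 \cdot 23\right)^{2} - \left(-4 + 2 \cdot 23^{2} + 24 \cdot 23\right)\right) = -266522 - \left(- \frac{31}{4} + \left(-4 + 2 \cdot 529 + 552\right)^{2} - \left(-4 + 2 \cdot 529 + 552\right)\right) = -266522 - \left(- \frac{31}{4} + \left(-4 + 1058 + 552\right)^{2} - \left(-4 + 1058 + 552\right)\right) = -266522 - \left(- \frac{31}{4} + 1606^{2} - 1606\right) = -266522 - \left(- \frac{31}{4} + 2579236 - 1606\right) = -266522 - \frac{10310489}{4} = - \frac{11376577}{4}$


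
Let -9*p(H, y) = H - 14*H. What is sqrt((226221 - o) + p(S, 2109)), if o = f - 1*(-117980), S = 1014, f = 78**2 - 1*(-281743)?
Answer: 2*I*sqrt(400773)/3 ≈ 422.04*I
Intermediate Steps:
f = 287827 (f = 6084 + 281743 = 287827)
o = 405807 (o = 287827 - 1*(-117980) = 287827 + 117980 = 405807)
p(H, y) = 13*H/9 (p(H, y) = -(H - 14*H)/9 = -(-13)*H/9 = 13*H/9)
sqrt((226221 - o) + p(S, 2109)) = sqrt((226221 - 1*405807) + (13/9)*1014) = sqrt((226221 - 405807) + 4394/3) = sqrt(-179586 + 4394/3) = sqrt(-534364/3) = 2*I*sqrt(400773)/3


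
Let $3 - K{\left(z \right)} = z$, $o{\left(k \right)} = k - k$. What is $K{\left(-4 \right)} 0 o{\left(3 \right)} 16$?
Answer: $0$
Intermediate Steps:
$o{\left(k \right)} = 0$
$K{\left(z \right)} = 3 - z$
$K{\left(-4 \right)} 0 o{\left(3 \right)} 16 = \left(3 - -4\right) 0 \cdot 0 \cdot 16 = \left(3 + 4\right) 0 \cdot 16 = 7 \cdot 0 \cdot 16 = 0 \cdot 16 = 0$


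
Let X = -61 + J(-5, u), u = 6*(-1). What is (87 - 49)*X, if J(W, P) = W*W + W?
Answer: -1558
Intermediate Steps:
u = -6
J(W, P) = W + W² (J(W, P) = W² + W = W + W²)
X = -41 (X = -61 - 5*(1 - 5) = -61 - 5*(-4) = -61 + 20 = -41)
(87 - 49)*X = (87 - 49)*(-41) = 38*(-41) = -1558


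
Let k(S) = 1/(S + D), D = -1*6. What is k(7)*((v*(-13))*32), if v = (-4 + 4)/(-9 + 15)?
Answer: 0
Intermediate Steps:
D = -6
k(S) = 1/(-6 + S) (k(S) = 1/(S - 6) = 1/(-6 + S))
v = 0 (v = 0/6 = 0*(⅙) = 0)
k(7)*((v*(-13))*32) = ((0*(-13))*32)/(-6 + 7) = (0*32)/1 = 1*0 = 0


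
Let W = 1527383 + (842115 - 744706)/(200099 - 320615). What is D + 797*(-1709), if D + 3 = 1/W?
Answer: -250722767025566128/184073992219 ≈ -1.3621e+6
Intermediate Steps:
W = 184073992219/120516 (W = 1527383 + 97409/(-120516) = 1527383 + 97409*(-1/120516) = 1527383 - 97409/120516 = 184073992219/120516 ≈ 1.5274e+6)
D = -552221856141/184073992219 (D = -3 + 1/(184073992219/120516) = -3 + 120516/184073992219 = -552221856141/184073992219 ≈ -3.0000)
D + 797*(-1709) = -552221856141/184073992219 + 797*(-1709) = -552221856141/184073992219 - 1362073 = -250722767025566128/184073992219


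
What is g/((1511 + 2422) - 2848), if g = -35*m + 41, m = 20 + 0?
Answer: -659/1085 ≈ -0.60737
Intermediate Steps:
m = 20
g = -659 (g = -35*20 + 41 = -700 + 41 = -659)
g/((1511 + 2422) - 2848) = -659/((1511 + 2422) - 2848) = -659/(3933 - 2848) = -659/1085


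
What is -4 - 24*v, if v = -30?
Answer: 716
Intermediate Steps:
-4 - 24*v = -4 - 24*(-30) = -4 + 720 = 716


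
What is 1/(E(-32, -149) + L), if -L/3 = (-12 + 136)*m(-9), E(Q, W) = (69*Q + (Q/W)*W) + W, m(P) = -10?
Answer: 1/1331 ≈ 0.00075131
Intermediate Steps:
E(Q, W) = W + 70*Q (E(Q, W) = (69*Q + Q) + W = 70*Q + W = W + 70*Q)
L = 3720 (L = -3*(-12 + 136)*(-10) = -372*(-10) = -3*(-1240) = 3720)
1/(E(-32, -149) + L) = 1/((-149 + 70*(-32)) + 3720) = 1/((-149 - 2240) + 3720) = 1/(-2389 + 3720) = 1/1331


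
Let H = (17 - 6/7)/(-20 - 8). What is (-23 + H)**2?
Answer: 21353641/38416 ≈ 555.85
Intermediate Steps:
H = -113/196 (H = (17 - 6*1/7)/(-28) = (17 - 6/7)*(-1/28) = (113/7)*(-1/28) = -113/196 ≈ -0.57653)
(-23 + H)**2 = (-23 - 113/196)**2 = (-4621/196)**2 = 21353641/38416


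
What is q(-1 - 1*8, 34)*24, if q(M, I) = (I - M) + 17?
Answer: 1440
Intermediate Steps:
q(M, I) = 17 + I - M
q(-1 - 1*8, 34)*24 = (17 + 34 - (-1 - 1*8))*24 = (17 + 34 - (-1 - 8))*24 = (17 + 34 - 1*(-9))*24 = (17 + 34 + 9)*24 = 60*24 = 1440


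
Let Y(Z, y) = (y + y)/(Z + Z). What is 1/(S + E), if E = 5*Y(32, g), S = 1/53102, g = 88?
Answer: 106204/1460307 ≈ 0.072727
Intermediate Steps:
Y(Z, y) = y/Z (Y(Z, y) = (2*y)/((2*Z)) = (2*y)*(1/(2*Z)) = y/Z)
S = 1/53102 ≈ 1.8832e-5
E = 55/4 (E = 5*(88/32) = 5*(88*(1/32)) = 5*(11/4) = 55/4 ≈ 13.750)
1/(S + E) = 1/(1/53102 + 55/4) = 1/(1460307/106204) = 106204/1460307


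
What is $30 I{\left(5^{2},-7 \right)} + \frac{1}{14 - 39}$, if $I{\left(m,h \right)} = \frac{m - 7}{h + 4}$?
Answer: $- \frac{4501}{25} \approx -180.04$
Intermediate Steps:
$I{\left(m,h \right)} = \frac{-7 + m}{4 + h}$
$30 I{\left(5^{2},-7 \right)} + \frac{1}{14 - 39} = 30 \frac{-7 + 5^{2}}{4 - 7} + \frac{1}{14 - 39} = 30 \frac{-7 + 25}{-3} + \frac{1}{-25} = 30 \left(\left(- \frac{1}{3}\right) 18\right) - \frac{1}{25} = 30 \left(-6\right) - \frac{1}{25} = -180 - \frac{1}{25} = - \frac{4501}{25}$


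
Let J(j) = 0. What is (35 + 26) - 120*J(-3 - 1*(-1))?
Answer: 61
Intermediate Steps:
(35 + 26) - 120*J(-3 - 1*(-1)) = (35 + 26) - 120*0 = 61 + 0 = 61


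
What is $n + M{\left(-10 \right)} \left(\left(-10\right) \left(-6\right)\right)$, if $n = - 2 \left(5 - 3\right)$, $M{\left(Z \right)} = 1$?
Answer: $56$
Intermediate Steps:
$n = -4$ ($n = \left(-2\right) 2 = -4$)
$n + M{\left(-10 \right)} \left(\left(-10\right) \left(-6\right)\right) = -4 + 1 \left(\left(-10\right) \left(-6\right)\right) = -4 + 1 \cdot 60 = -4 + 60 = 56$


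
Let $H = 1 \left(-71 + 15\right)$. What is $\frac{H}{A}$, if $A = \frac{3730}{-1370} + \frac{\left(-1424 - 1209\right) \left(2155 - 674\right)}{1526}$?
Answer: $\frac{11707472}{534796999} \approx 0.021891$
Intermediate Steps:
$H = -56$ ($H = 1 \left(-56\right) = -56$)
$A = - \frac{534796999}{209062}$ ($A = 3730 \left(- \frac{1}{1370}\right) + \left(-2633\right) 1481 \cdot \frac{1}{1526} = - \frac{373}{137} - \frac{3899473}{1526} = - \frac{534796999}{209062} \approx -2558.1$)
$\frac{H}{A} = - \frac{56}{- \frac{534796999}{209062}} = \left(-56\right) \left(- \frac{209062}{534796999}\right) = \frac{11707472}{534796999}$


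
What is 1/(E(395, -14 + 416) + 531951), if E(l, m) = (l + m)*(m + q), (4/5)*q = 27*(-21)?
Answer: 4/1149885 ≈ 3.4786e-6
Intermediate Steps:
q = -2835/4 (q = 5*(27*(-21))/4 = (5/4)*(-567) = -2835/4 ≈ -708.75)
E(l, m) = (-2835/4 + m)*(l + m) (E(l, m) = (l + m)*(m - 2835/4) = (l + m)*(-2835/4 + m) = (-2835/4 + m)*(l + m))
1/(E(395, -14 + 416) + 531951) = 1/(((-14 + 416)**2 - 2835/4*395 - 2835*(-14 + 416)/4 + 395*(-14 + 416)) + 531951) = 1/((402**2 - 1119825/4 - 2835/4*402 + 395*402) + 531951) = 1/((161604 - 1119825/4 - 569835/2 + 158790) + 531951) = 1/(-977919/4 + 531951) = 1/(1149885/4) = 4/1149885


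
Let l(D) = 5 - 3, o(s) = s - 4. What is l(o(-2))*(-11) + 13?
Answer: -9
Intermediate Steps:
o(s) = -4 + s
l(D) = 2
l(o(-2))*(-11) + 13 = 2*(-11) + 13 = -22 + 13 = -9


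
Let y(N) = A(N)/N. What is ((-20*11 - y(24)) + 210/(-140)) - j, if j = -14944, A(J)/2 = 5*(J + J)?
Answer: 29405/2 ≈ 14703.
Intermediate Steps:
A(J) = 20*J (A(J) = 2*(5*(J + J)) = 2*(5*(2*J)) = 2*(10*J) = 20*J)
y(N) = 20 (y(N) = (20*N)/N = 20)
((-20*11 - y(24)) + 210/(-140)) - j = ((-20*11 - 1*20) + 210/(-140)) - 1*(-14944) = ((-220 - 20) - 1/140*210) + 14944 = (-240 - 3/2) + 14944 = -483/2 + 14944 = 29405/2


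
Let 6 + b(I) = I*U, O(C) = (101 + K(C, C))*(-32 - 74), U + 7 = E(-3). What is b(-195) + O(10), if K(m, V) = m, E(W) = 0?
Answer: -10407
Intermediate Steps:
U = -7 (U = -7 + 0 = -7)
O(C) = -10706 - 106*C (O(C) = (101 + C)*(-32 - 74) = (101 + C)*(-106) = -10706 - 106*C)
b(I) = -6 - 7*I (b(I) = -6 + I*(-7) = -6 - 7*I)
b(-195) + O(10) = (-6 - 7*(-195)) + (-10706 - 106*10) = (-6 + 1365) + (-10706 - 1060) = 1359 - 11766 = -10407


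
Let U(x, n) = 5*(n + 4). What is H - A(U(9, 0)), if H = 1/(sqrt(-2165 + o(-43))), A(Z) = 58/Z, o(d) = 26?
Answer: -29/10 - I*sqrt(2139)/2139 ≈ -2.9 - 0.021622*I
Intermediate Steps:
U(x, n) = 20 + 5*n (U(x, n) = 5*(4 + n) = 20 + 5*n)
H = -I*sqrt(2139)/2139 (H = 1/(sqrt(-2165 + 26)) = 1/(sqrt(-2139)) = 1/(I*sqrt(2139)) = -I*sqrt(2139)/2139 ≈ -0.021622*I)
H - A(U(9, 0)) = -I*sqrt(2139)/2139 - 58/(20 + 5*0) = -I*sqrt(2139)/2139 - 58/(20 + 0) = -I*sqrt(2139)/2139 - 58/20 = -I*sqrt(2139)/2139 - 1*29/10 = -I*sqrt(2139)/2139 - 29/10 = -29/10 - I*sqrt(2139)/2139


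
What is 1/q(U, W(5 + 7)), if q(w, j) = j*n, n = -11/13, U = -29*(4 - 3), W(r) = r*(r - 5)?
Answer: -13/924 ≈ -0.014069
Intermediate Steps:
W(r) = r*(-5 + r)
U = -29 (U = -29*1 = -29)
n = -11/13 (n = -11*1/13 = -11/13 ≈ -0.84615)
q(w, j) = -11*j/13 (q(w, j) = j*(-11/13) = -11*j/13)
1/q(U, W(5 + 7)) = 1/(-11*(5 + 7)*(-5 + (5 + 7))/13) = 1/(-132*(-5 + 12)/13) = 1/(-132*7/13) = 1/(-11/13*84) = 1/(-924/13) = -13/924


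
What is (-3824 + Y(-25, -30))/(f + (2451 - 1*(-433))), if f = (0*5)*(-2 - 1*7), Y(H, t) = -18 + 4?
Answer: -1919/1442 ≈ -1.3308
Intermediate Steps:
Y(H, t) = -14
f = 0 (f = 0*(-2 - 7) = 0*(-9) = 0)
(-3824 + Y(-25, -30))/(f + (2451 - 1*(-433))) = (-3824 - 14)/(0 + (2451 - 1*(-433))) = -3838/(0 + (2451 + 433)) = -3838/(0 + 2884) = -3838/2884 = -3838*1/2884 = -1919/1442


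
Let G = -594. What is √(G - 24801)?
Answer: I*√25395 ≈ 159.36*I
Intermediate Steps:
√(G - 24801) = √(-594 - 24801) = √(-25395) = I*√25395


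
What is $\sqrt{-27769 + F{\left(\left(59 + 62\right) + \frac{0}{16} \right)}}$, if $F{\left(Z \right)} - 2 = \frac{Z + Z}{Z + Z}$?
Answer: $i \sqrt{27766} \approx 166.63 i$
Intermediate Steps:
$F{\left(Z \right)} = 3$ ($F{\left(Z \right)} = 2 + \frac{Z + Z}{Z + Z} = 2 + \frac{2 Z}{2 Z} = 2 + 2 Z \frac{1}{2 Z} = 2 + 1 = 3$)
$\sqrt{-27769 + F{\left(\left(59 + 62\right) + \frac{0}{16} \right)}} = \sqrt{-27769 + 3} = \sqrt{-27766} = i \sqrt{27766}$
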